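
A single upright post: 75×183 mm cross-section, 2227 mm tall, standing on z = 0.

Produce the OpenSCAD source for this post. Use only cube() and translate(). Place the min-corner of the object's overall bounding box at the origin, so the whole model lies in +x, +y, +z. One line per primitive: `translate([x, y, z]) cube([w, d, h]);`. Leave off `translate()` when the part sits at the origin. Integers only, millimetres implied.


cube([75, 183, 2227]);


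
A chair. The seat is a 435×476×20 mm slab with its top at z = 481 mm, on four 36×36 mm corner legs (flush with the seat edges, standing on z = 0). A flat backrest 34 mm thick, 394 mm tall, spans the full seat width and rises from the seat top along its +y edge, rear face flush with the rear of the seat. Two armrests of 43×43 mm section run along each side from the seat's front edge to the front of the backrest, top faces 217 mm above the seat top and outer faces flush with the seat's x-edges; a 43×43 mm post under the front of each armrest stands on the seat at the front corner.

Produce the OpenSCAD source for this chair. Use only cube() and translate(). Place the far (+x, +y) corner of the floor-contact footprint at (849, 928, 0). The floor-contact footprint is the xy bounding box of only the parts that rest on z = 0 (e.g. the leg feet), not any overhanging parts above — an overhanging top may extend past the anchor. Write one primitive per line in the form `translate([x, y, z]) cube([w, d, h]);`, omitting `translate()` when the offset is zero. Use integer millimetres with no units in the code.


// leg_h = 481 - 20 = 461
// arm post h = 217 - 43 = 174
translate([414, 452, 461]) cube([435, 476, 20]);
translate([414, 452, 0]) cube([36, 36, 461]);
translate([813, 452, 0]) cube([36, 36, 461]);
translate([414, 892, 0]) cube([36, 36, 461]);
translate([813, 892, 0]) cube([36, 36, 461]);
translate([414, 894, 481]) cube([435, 34, 394]);
translate([414, 452, 655]) cube([43, 442, 43]);
translate([806, 452, 655]) cube([43, 442, 43]);
translate([414, 452, 481]) cube([43, 43, 174]);
translate([806, 452, 481]) cube([43, 43, 174]);


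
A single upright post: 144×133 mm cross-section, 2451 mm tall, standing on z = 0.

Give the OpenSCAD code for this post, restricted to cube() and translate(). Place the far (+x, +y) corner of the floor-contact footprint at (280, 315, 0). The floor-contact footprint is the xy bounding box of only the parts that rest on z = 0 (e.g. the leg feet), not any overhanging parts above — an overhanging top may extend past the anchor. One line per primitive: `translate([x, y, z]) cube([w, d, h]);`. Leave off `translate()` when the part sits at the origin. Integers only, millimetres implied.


translate([136, 182, 0]) cube([144, 133, 2451]);


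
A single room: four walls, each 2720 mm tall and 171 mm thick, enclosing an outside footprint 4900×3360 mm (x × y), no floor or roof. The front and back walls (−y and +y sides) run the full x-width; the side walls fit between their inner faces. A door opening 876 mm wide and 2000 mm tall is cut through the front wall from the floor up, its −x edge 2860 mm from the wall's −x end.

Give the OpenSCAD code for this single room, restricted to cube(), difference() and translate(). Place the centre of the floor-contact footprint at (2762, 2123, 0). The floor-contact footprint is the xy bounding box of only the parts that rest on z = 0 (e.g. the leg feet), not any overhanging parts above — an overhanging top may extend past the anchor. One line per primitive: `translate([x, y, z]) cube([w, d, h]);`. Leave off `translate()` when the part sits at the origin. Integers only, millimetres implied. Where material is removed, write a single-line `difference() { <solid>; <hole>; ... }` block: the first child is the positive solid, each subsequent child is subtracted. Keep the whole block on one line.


difference() { translate([312, 443, 0]) cube([4900, 171, 2720]); translate([3172, 443, 0]) cube([876, 171, 2000]); }
translate([312, 3632, 0]) cube([4900, 171, 2720]);
translate([312, 614, 0]) cube([171, 3018, 2720]);
translate([5041, 614, 0]) cube([171, 3018, 2720]);


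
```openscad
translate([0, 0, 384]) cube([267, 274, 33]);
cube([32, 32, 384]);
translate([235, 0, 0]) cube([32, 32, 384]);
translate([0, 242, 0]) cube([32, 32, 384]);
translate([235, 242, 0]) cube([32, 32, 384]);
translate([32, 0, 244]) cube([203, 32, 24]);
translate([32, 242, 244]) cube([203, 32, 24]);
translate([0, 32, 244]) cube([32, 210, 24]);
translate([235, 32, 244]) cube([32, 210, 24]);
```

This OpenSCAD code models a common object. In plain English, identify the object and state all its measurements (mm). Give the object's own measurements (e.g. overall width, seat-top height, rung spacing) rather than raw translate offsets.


A four-legged stool. The seat is a 267×274×33 mm slab whose top surface is at z = 417 mm; four square legs, each 32×32 mm in cross-section, run from the floor (z = 0) to the underside of the seat, each flush with a corner of the seat. Four stretchers, 32 mm wide and 24 mm tall, connect adjacent legs with their undersides at z = 244 mm, each running between the inner faces of the legs it joins and aligned with the legs' outer faces on the other axis.


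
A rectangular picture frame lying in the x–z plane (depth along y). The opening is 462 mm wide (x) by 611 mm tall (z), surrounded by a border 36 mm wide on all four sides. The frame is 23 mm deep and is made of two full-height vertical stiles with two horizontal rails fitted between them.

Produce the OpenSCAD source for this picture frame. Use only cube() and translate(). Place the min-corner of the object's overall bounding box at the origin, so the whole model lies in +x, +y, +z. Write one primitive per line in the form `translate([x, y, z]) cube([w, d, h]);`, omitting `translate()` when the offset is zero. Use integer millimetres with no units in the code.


cube([36, 23, 683]);
translate([498, 0, 0]) cube([36, 23, 683]);
translate([36, 0, 0]) cube([462, 23, 36]);
translate([36, 0, 647]) cube([462, 23, 36]);


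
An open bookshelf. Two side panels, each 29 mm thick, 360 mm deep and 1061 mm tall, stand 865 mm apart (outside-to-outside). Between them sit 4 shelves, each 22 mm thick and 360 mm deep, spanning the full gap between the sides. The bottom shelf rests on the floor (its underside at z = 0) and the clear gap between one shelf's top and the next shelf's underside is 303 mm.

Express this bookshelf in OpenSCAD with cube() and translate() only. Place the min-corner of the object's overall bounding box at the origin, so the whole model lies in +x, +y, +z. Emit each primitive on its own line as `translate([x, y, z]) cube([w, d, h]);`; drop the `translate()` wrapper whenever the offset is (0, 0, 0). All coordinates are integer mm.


cube([29, 360, 1061]);
translate([836, 0, 0]) cube([29, 360, 1061]);
translate([29, 0, 0]) cube([807, 360, 22]);
translate([29, 0, 325]) cube([807, 360, 22]);
translate([29, 0, 650]) cube([807, 360, 22]);
translate([29, 0, 975]) cube([807, 360, 22]);


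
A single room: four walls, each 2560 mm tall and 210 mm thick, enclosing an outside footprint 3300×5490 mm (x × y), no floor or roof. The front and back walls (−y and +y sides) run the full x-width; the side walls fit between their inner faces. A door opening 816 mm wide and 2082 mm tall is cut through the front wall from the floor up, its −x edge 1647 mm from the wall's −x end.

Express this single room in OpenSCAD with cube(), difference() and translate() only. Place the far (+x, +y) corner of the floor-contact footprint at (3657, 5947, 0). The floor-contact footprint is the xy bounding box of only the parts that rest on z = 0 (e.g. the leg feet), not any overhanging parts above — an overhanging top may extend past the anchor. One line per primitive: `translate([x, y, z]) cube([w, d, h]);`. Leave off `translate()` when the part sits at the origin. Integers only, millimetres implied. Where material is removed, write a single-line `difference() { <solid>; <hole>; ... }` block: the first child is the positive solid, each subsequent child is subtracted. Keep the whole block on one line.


difference() { translate([357, 457, 0]) cube([3300, 210, 2560]); translate([2004, 457, 0]) cube([816, 210, 2082]); }
translate([357, 5737, 0]) cube([3300, 210, 2560]);
translate([357, 667, 0]) cube([210, 5070, 2560]);
translate([3447, 667, 0]) cube([210, 5070, 2560]);


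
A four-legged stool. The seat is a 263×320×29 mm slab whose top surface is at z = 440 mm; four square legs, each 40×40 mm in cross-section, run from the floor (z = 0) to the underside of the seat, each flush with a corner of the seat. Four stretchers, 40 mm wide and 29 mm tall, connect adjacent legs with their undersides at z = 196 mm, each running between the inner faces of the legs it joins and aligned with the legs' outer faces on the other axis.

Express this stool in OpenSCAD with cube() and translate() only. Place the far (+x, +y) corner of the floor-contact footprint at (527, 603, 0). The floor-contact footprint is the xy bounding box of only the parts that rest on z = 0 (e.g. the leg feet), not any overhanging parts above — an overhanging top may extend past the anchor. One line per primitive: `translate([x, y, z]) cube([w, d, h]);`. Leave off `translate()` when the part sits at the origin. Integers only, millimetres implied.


// leg_h = 440 - 29 = 411
// stretcher span = 263 - 2*40 = 183
translate([264, 283, 411]) cube([263, 320, 29]);
translate([264, 283, 0]) cube([40, 40, 411]);
translate([487, 283, 0]) cube([40, 40, 411]);
translate([264, 563, 0]) cube([40, 40, 411]);
translate([487, 563, 0]) cube([40, 40, 411]);
translate([304, 283, 196]) cube([183, 40, 29]);
translate([304, 563, 196]) cube([183, 40, 29]);
translate([264, 323, 196]) cube([40, 240, 29]);
translate([487, 323, 196]) cube([40, 240, 29]);


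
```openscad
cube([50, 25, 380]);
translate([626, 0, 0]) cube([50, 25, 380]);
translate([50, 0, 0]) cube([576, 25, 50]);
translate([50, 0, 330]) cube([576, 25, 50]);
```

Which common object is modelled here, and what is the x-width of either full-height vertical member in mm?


A picture frame. The border width is 50 mm.

Four thin pieces enclosing a rectangular opening — a picture frame. The two full-height stiles are 380 mm tall; the top rail sits at z = 330 and is 50 mm tall, so the border above the opening is 380 − 330 = 50 mm, matching the stile x-width.


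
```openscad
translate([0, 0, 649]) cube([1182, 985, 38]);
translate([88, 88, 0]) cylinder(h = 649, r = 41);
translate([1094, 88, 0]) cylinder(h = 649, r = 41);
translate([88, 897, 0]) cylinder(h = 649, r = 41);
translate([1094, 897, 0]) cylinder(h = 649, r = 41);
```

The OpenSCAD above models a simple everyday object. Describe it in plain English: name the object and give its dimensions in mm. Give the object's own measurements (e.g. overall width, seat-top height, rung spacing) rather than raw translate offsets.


A table: top 1182 mm (x) × 985 mm (y), 38 mm thick, upper face at z = 687 mm, on four round legs of 82 mm diameter, each leg's bounding box inset 47 mm from the nearest pair of top edges from z = 0 to the bottom of the top.


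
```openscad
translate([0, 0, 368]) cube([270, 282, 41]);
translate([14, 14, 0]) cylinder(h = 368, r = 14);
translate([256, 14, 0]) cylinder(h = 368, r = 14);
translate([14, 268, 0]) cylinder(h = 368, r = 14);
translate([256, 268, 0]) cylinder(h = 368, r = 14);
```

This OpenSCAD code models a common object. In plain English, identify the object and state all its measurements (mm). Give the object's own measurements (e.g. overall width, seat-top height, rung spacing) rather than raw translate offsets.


A four-legged stool. The seat is a 270×282×41 mm slab whose top surface is at z = 409 mm; four round legs, each 28 mm in diameter, run from the floor (z = 0) to the underside of the seat, each leg's axis is inset half a diameter from the nearest pair of seat edges (so the leg's bounding box is flush with the corner).


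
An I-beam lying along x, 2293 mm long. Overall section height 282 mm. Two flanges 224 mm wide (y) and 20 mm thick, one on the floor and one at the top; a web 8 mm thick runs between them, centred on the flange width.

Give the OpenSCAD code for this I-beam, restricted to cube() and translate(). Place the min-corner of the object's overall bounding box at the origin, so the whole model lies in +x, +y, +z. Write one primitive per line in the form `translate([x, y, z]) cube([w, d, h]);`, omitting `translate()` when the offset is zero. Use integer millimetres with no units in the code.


cube([2293, 224, 20]);
translate([0, 108, 20]) cube([2293, 8, 242]);
translate([0, 0, 262]) cube([2293, 224, 20]);


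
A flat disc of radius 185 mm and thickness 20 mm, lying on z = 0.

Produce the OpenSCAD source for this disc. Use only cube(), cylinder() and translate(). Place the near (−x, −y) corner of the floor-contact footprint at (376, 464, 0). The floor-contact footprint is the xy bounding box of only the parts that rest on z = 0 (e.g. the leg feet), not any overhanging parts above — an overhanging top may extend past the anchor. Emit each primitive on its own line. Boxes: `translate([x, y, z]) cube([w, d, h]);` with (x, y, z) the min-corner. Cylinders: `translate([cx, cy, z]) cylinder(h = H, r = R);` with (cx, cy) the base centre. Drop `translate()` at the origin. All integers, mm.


translate([561, 649, 0]) cylinder(h = 20, r = 185);


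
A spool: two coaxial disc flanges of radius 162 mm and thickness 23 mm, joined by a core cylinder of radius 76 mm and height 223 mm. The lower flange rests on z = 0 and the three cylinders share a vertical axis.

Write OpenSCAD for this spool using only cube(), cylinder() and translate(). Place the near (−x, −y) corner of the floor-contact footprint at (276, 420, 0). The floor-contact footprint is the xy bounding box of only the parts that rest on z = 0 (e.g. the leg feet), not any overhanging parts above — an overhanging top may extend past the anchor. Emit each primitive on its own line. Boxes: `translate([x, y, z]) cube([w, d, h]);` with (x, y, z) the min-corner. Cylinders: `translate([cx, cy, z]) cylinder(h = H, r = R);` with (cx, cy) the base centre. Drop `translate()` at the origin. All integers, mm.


translate([438, 582, 0]) cylinder(h = 23, r = 162);
translate([438, 582, 23]) cylinder(h = 223, r = 76);
translate([438, 582, 246]) cylinder(h = 23, r = 162);


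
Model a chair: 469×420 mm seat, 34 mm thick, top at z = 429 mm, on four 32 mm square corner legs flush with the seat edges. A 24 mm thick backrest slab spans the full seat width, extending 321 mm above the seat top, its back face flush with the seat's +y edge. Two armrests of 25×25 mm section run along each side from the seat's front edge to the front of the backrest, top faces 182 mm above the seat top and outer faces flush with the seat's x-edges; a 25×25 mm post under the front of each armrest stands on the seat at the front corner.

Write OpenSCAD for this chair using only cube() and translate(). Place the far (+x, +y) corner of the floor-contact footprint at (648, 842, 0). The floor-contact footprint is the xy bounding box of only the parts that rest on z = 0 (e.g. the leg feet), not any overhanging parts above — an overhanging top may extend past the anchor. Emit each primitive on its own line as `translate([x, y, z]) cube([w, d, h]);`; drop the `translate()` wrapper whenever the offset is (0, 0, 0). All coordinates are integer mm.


// leg_h = 429 - 34 = 395
// arm post h = 182 - 25 = 157
translate([179, 422, 395]) cube([469, 420, 34]);
translate([179, 422, 0]) cube([32, 32, 395]);
translate([616, 422, 0]) cube([32, 32, 395]);
translate([179, 810, 0]) cube([32, 32, 395]);
translate([616, 810, 0]) cube([32, 32, 395]);
translate([179, 818, 429]) cube([469, 24, 321]);
translate([179, 422, 586]) cube([25, 396, 25]);
translate([623, 422, 586]) cube([25, 396, 25]);
translate([179, 422, 429]) cube([25, 25, 157]);
translate([623, 422, 429]) cube([25, 25, 157]);


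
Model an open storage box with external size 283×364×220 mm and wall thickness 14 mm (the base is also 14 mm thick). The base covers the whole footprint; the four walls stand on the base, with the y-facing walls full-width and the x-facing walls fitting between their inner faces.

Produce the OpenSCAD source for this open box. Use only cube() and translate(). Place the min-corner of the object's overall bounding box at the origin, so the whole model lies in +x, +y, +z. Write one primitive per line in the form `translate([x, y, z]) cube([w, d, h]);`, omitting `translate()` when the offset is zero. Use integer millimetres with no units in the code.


cube([283, 364, 14]);
translate([0, 0, 14]) cube([283, 14, 206]);
translate([0, 350, 14]) cube([283, 14, 206]);
translate([0, 14, 14]) cube([14, 336, 206]);
translate([269, 14, 14]) cube([14, 336, 206]);


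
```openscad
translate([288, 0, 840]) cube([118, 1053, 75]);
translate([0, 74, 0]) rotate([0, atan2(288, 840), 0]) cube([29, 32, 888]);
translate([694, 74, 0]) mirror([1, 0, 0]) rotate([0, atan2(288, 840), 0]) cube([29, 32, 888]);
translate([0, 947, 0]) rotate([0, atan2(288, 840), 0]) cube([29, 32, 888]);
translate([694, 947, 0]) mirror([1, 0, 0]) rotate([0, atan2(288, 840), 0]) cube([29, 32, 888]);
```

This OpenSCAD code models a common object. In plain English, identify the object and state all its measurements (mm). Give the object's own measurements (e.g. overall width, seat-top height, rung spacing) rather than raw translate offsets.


A sawhorse. A 118×1053×75 mm beam (x, y, z) sits on two A-frame leg pairs. Each pair is two raked legs of 29×32 mm section (32 mm along y) splaying symmetrically in x. Each leg rises 840 mm vertically over 288 mm of horizontal reach and is 888 mm long along its own axis. Every leg's outer bottom edge rests on the floor and its outer top edge meets a bottom edge of the beam — the left legs (tilting toward +x) meet the beam's −x bottom edge, the right legs (their mirror images, tilting toward −x) meet its +x bottom edge — so the leg tops tuck under the beam, the beam's underside is 840 mm above the floor, and the feet are 694 mm apart outside-to-outside with the beam centred between them. The two leg pairs are set in 74 mm from either end of the beam.


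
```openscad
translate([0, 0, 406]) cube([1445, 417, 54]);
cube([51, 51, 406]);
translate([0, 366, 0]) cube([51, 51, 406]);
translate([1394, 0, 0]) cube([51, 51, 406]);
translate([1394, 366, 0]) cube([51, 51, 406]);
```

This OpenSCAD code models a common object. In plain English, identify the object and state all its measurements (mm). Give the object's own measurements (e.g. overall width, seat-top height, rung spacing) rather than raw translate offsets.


A long wooden bench with a 1445 mm (x) × 417 mm (y) seat, 54 mm thick, its top surface 460 mm above the floor. Four 51 mm square legs at the seat corners, flush with the edges, run from z = 0 to the seat underside.


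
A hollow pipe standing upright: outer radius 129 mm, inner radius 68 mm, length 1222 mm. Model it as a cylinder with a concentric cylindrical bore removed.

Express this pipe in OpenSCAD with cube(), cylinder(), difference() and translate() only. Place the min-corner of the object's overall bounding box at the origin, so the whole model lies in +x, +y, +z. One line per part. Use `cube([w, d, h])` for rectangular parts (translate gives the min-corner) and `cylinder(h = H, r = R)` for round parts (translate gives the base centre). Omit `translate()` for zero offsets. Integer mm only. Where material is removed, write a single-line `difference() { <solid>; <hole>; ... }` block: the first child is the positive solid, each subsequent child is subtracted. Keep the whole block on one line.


difference() { translate([129, 129, 0]) cylinder(h = 1222, r = 129); translate([129, 129, 0]) cylinder(h = 1222, r = 68); }


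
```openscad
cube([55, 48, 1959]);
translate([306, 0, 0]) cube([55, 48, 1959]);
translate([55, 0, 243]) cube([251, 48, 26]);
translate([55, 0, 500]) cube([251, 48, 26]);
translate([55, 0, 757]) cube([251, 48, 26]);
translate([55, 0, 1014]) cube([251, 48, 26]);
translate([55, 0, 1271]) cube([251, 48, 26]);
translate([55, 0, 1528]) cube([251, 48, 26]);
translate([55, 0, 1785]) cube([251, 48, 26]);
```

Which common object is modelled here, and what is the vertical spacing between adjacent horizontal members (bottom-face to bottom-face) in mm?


A ladder. The rung spacing is 257 mm.

Two tall 55×48 posts with 7 short bars between them — a ladder. Adjacent rungs sit at z = 243 and z = 500, so the spacing is 500 − 243 = 257 mm.


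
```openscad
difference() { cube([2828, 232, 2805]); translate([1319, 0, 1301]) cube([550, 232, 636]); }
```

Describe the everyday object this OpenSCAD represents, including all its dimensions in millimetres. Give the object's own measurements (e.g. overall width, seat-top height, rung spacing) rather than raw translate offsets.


A wall 2828 mm long (x), 232 mm thick (y), 2805 mm tall, with a rectangular window opening cut through it. The opening is 550 mm wide and 636 mm tall; its sill is at z = 1301 mm and its near (−x) edge is 1319 mm from the wall's −x end. The opening passes through the full wall thickness.


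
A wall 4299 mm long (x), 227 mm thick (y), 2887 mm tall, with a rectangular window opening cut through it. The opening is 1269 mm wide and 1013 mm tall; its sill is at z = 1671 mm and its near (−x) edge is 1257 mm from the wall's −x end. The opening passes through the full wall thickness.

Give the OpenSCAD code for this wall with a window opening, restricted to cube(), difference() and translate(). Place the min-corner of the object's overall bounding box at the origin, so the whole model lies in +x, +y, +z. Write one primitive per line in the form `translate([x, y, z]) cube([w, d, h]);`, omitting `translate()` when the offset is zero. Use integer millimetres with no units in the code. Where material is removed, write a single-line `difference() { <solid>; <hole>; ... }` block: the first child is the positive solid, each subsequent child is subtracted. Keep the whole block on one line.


difference() { cube([4299, 227, 2887]); translate([1257, 0, 1671]) cube([1269, 227, 1013]); }


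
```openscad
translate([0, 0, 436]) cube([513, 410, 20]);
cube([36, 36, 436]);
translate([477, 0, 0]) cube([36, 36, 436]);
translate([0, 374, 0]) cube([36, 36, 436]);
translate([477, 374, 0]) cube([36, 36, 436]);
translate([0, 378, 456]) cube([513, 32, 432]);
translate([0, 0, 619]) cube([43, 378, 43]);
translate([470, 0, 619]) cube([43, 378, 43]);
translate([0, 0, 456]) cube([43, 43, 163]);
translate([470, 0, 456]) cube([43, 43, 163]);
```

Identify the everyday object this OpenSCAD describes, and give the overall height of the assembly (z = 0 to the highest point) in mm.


A chair. The overall height is 888 mm.

A slab on four corner posts with a tall panel at the back — a chair. The seat slab sits at z = 436 with thickness 20, and the 432 mm backrest starts at the seat top, so the overall height is 436 + 20 + 432 = 888 mm.


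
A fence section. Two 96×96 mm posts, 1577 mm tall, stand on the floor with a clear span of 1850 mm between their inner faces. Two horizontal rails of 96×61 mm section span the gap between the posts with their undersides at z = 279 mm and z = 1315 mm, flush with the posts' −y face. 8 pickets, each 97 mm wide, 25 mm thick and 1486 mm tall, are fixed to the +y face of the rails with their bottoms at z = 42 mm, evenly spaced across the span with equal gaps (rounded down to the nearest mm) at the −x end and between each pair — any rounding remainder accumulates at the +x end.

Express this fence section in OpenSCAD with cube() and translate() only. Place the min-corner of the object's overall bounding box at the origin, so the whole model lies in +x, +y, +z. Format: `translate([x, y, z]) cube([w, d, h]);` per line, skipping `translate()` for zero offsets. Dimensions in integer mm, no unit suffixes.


cube([96, 96, 1577]);
translate([1946, 0, 0]) cube([96, 96, 1577]);
translate([96, 0, 279]) cube([1850, 96, 61]);
translate([96, 0, 1315]) cube([1850, 96, 61]);
translate([215, 96, 42]) cube([97, 25, 1486]);
translate([431, 96, 42]) cube([97, 25, 1486]);
translate([647, 96, 42]) cube([97, 25, 1486]);
translate([863, 96, 42]) cube([97, 25, 1486]);
translate([1079, 96, 42]) cube([97, 25, 1486]);
translate([1295, 96, 42]) cube([97, 25, 1486]);
translate([1511, 96, 42]) cube([97, 25, 1486]);
translate([1727, 96, 42]) cube([97, 25, 1486]);


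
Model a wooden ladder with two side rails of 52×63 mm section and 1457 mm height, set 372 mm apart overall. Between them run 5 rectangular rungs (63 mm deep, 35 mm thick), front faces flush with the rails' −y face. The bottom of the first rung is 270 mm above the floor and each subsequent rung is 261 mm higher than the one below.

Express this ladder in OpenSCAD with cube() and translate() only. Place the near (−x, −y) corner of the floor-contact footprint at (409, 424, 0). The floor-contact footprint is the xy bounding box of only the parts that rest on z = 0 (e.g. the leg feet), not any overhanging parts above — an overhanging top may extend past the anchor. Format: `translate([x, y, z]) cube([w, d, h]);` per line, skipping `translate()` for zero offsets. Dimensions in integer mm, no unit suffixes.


translate([409, 424, 0]) cube([52, 63, 1457]);
translate([729, 424, 0]) cube([52, 63, 1457]);
translate([461, 424, 270]) cube([268, 63, 35]);
translate([461, 424, 531]) cube([268, 63, 35]);
translate([461, 424, 792]) cube([268, 63, 35]);
translate([461, 424, 1053]) cube([268, 63, 35]);
translate([461, 424, 1314]) cube([268, 63, 35]);


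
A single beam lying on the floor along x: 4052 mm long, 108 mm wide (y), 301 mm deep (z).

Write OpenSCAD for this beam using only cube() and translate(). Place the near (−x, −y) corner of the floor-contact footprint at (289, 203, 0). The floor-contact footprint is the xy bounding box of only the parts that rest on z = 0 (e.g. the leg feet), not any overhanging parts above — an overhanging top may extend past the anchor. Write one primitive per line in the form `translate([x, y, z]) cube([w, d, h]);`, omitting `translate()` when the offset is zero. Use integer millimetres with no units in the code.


translate([289, 203, 0]) cube([4052, 108, 301]);


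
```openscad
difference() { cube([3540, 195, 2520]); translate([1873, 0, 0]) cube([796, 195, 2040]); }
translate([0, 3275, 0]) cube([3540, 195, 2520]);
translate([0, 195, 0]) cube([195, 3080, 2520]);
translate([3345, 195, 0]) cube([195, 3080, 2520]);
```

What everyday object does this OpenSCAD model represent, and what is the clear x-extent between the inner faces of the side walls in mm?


A single room. The interior width is 3150 mm.

Four walls enclosing a rectangle with a door in the front wall — a room. Outside width 3540 minus two 195 mm walls gives 3150 mm.


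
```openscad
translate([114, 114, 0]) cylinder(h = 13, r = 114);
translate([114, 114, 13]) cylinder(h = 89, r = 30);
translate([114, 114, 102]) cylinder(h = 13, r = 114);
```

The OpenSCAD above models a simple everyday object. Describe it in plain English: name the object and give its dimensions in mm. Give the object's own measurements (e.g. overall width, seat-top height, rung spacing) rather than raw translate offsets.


A spool: two coaxial disc flanges of radius 114 mm and thickness 13 mm, joined by a core cylinder of radius 30 mm and height 89 mm. The lower flange rests on z = 0 and the three cylinders share a vertical axis.


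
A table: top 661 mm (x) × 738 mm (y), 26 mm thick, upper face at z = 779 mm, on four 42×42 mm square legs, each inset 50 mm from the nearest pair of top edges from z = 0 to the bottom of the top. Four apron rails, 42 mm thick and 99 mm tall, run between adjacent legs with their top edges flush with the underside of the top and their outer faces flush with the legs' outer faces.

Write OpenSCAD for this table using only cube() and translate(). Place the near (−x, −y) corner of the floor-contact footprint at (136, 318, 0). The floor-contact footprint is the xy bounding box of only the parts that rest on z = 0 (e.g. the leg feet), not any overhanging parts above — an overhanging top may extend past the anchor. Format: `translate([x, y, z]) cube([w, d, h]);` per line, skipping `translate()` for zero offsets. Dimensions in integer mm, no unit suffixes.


translate([86, 268, 753]) cube([661, 738, 26]);
translate([136, 318, 0]) cube([42, 42, 753]);
translate([655, 318, 0]) cube([42, 42, 753]);
translate([136, 914, 0]) cube([42, 42, 753]);
translate([655, 914, 0]) cube([42, 42, 753]);
translate([178, 318, 654]) cube([477, 42, 99]);
translate([178, 914, 654]) cube([477, 42, 99]);
translate([136, 360, 654]) cube([42, 554, 99]);
translate([655, 360, 654]) cube([42, 554, 99]);


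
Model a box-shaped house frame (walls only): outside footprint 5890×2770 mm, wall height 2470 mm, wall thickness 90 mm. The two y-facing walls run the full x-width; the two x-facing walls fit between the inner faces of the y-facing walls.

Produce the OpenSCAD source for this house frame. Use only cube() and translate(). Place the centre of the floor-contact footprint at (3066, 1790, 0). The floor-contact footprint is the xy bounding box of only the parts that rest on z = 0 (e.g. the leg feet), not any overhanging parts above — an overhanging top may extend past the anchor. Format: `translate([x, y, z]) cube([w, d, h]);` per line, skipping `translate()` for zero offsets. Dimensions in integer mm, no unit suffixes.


translate([121, 405, 0]) cube([5890, 90, 2470]);
translate([121, 3085, 0]) cube([5890, 90, 2470]);
translate([121, 495, 0]) cube([90, 2590, 2470]);
translate([5921, 495, 0]) cube([90, 2590, 2470]);


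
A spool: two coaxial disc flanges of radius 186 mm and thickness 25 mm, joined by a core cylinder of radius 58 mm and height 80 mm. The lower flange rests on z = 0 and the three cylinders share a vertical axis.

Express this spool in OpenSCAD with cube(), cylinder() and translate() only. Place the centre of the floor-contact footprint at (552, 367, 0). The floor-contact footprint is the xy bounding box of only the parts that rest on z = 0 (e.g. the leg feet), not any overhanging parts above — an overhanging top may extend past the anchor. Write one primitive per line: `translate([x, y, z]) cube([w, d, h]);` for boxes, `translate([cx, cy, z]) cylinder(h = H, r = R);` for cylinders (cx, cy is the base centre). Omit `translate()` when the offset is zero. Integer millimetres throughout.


translate([552, 367, 0]) cylinder(h = 25, r = 186);
translate([552, 367, 25]) cylinder(h = 80, r = 58);
translate([552, 367, 105]) cylinder(h = 25, r = 186);


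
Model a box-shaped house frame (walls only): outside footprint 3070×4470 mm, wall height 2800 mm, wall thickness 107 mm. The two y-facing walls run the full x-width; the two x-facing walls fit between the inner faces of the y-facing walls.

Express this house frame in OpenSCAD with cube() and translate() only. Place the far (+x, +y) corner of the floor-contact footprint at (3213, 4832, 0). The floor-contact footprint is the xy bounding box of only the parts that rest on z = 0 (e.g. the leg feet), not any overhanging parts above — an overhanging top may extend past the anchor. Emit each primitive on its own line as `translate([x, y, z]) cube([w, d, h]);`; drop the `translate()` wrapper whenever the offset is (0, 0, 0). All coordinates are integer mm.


translate([143, 362, 0]) cube([3070, 107, 2800]);
translate([143, 4725, 0]) cube([3070, 107, 2800]);
translate([143, 469, 0]) cube([107, 4256, 2800]);
translate([3106, 469, 0]) cube([107, 4256, 2800]);


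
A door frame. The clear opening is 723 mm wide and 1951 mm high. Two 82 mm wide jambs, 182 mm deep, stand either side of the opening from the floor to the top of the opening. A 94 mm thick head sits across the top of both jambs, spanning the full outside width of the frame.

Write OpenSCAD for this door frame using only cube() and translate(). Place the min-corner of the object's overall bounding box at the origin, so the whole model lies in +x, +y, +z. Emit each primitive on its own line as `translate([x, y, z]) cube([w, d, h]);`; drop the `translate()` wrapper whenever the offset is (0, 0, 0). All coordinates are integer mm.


cube([82, 182, 1951]);
translate([805, 0, 0]) cube([82, 182, 1951]);
translate([0, 0, 1951]) cube([887, 182, 94]);


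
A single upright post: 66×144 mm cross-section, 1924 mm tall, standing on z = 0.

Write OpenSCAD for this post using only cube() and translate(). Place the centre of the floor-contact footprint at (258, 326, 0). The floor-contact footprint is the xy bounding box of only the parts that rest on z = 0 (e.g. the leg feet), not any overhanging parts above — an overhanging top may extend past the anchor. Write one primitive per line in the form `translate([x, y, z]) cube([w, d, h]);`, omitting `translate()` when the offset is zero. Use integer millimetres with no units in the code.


translate([225, 254, 0]) cube([66, 144, 1924]);


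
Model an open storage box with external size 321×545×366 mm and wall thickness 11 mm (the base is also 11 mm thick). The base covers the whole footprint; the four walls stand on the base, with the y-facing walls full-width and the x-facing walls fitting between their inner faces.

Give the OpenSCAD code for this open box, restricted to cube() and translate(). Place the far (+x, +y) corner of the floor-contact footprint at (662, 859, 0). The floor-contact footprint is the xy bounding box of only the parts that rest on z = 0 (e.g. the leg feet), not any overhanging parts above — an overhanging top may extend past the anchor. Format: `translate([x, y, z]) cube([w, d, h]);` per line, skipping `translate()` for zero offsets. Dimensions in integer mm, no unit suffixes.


translate([341, 314, 0]) cube([321, 545, 11]);
translate([341, 314, 11]) cube([321, 11, 355]);
translate([341, 848, 11]) cube([321, 11, 355]);
translate([341, 325, 11]) cube([11, 523, 355]);
translate([651, 325, 11]) cube([11, 523, 355]);


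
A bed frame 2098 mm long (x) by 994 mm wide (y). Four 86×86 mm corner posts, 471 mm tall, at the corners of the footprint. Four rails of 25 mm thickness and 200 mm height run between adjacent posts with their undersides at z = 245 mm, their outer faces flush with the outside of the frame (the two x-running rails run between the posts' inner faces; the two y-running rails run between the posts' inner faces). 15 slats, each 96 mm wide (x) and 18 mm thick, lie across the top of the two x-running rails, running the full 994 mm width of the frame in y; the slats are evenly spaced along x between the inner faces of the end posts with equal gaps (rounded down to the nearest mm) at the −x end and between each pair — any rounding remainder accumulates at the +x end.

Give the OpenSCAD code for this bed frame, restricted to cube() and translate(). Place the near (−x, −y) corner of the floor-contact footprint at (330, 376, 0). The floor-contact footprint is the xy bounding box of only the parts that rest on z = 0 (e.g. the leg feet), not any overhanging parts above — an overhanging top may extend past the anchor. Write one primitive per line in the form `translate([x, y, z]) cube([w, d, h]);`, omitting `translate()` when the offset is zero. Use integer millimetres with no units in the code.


translate([330, 376, 0]) cube([86, 86, 471]);
translate([330, 1284, 0]) cube([86, 86, 471]);
translate([2342, 376, 0]) cube([86, 86, 471]);
translate([2342, 1284, 0]) cube([86, 86, 471]);
translate([416, 376, 245]) cube([1926, 25, 200]);
translate([416, 1345, 245]) cube([1926, 25, 200]);
translate([330, 462, 245]) cube([25, 822, 200]);
translate([2403, 462, 245]) cube([25, 822, 200]);
translate([446, 376, 445]) cube([96, 994, 18]);
translate([572, 376, 445]) cube([96, 994, 18]);
translate([698, 376, 445]) cube([96, 994, 18]);
translate([824, 376, 445]) cube([96, 994, 18]);
translate([950, 376, 445]) cube([96, 994, 18]);
translate([1076, 376, 445]) cube([96, 994, 18]);
translate([1202, 376, 445]) cube([96, 994, 18]);
translate([1328, 376, 445]) cube([96, 994, 18]);
translate([1454, 376, 445]) cube([96, 994, 18]);
translate([1580, 376, 445]) cube([96, 994, 18]);
translate([1706, 376, 445]) cube([96, 994, 18]);
translate([1832, 376, 445]) cube([96, 994, 18]);
translate([1958, 376, 445]) cube([96, 994, 18]);
translate([2084, 376, 445]) cube([96, 994, 18]);
translate([2210, 376, 445]) cube([96, 994, 18]);


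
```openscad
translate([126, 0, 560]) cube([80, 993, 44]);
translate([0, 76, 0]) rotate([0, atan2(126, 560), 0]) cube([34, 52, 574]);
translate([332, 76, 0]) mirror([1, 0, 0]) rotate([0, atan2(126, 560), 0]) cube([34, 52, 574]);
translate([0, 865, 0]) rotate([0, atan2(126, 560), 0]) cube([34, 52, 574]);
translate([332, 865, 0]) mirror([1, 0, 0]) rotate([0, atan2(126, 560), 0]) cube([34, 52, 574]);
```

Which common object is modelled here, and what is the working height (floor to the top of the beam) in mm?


A sawhorse. The overall height is 604 mm.

A beam across two mirrored pairs of raked legs — a sawhorse. The beam's underside is at z = 560 (matching the legs' vertical rise in atan2(126, 560)) and the beam is 44 mm tall, so its top is at 560 + 44 = 604 mm. The raked legs top out at the beam's underside, so that is the highest point.


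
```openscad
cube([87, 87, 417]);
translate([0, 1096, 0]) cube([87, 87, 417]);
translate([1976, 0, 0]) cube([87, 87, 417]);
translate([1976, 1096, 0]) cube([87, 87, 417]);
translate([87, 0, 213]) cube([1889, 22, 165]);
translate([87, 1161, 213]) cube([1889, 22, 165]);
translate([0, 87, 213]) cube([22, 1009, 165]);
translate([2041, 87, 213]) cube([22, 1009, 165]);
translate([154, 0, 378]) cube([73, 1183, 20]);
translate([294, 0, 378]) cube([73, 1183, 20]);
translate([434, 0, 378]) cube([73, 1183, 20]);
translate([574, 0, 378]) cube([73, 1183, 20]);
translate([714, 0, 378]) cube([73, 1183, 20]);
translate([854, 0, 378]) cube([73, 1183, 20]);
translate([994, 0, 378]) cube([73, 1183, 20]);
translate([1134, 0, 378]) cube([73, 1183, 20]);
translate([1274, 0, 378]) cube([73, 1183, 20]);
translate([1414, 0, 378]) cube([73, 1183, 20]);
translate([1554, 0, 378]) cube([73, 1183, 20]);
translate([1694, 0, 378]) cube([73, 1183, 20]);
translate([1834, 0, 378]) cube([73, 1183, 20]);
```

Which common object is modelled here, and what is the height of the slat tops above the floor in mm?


A bed frame. The slat-top height is 398 mm.

Four posts, four rails, and a row of slats — a bed frame. Slats sit on the rails at z = 213 + 165 = 378; with slat thickness 20, the top is 398 mm.


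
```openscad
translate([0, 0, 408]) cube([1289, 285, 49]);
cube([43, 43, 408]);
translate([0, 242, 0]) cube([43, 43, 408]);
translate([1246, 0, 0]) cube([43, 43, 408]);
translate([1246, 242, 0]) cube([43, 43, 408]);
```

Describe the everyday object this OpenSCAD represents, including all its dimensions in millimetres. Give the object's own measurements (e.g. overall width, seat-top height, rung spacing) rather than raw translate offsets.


A long wooden bench with a 1289 mm (x) × 285 mm (y) seat, 49 mm thick, its top surface 457 mm above the floor. Four 43 mm square legs at the seat corners, flush with the edges, run from z = 0 to the seat underside.


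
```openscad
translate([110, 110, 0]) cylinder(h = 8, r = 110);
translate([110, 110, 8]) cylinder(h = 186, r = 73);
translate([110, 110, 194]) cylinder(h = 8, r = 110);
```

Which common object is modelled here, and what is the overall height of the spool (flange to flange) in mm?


A spool. The overall height is 202 mm.

Three coaxial cylinders, large–small–large — a spool. Two 8 mm flanges and a 186 mm core give 8 + 186 + 8 = 202 mm.


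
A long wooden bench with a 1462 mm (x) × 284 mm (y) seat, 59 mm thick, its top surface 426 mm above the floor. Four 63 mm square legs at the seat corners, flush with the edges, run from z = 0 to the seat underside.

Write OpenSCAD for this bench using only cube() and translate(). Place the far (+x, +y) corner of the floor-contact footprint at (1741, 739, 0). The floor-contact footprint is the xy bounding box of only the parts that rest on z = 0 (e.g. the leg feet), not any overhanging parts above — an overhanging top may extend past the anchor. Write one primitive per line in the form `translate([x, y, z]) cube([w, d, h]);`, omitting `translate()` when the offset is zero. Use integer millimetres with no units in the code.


// leg_h = 426 − 59 = 367
translate([279, 455, 367]) cube([1462, 284, 59]);
translate([279, 455, 0]) cube([63, 63, 367]);
translate([279, 676, 0]) cube([63, 63, 367]);
translate([1678, 455, 0]) cube([63, 63, 367]);
translate([1678, 676, 0]) cube([63, 63, 367]);
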